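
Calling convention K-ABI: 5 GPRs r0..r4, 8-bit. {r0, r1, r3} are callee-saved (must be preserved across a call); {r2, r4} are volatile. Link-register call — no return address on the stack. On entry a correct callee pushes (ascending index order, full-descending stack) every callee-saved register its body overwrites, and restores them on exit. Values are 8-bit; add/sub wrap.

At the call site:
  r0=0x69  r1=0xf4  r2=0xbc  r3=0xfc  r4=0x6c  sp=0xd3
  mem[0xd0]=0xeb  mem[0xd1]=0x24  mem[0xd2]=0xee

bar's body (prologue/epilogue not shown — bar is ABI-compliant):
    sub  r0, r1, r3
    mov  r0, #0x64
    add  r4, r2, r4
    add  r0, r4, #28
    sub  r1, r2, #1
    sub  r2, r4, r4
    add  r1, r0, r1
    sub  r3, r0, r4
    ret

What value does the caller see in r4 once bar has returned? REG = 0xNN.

prologue: push r0 -> mem[0xd2]=0x69, sp=0xd2
prologue: push r1 -> mem[0xd1]=0xf4, sp=0xd1
prologue: push r3 -> mem[0xd0]=0xfc, sp=0xd0
body[0] sub  r0, r1, r3 -> r0=0xf8
body[1] mov  r0, #0x64 -> r0=0x64
body[2] add  r4, r2, r4 -> r4=0x28
body[3] add  r0, r4, #28 -> r0=0x44
body[4] sub  r1, r2, #1 -> r1=0xbb
body[5] sub  r2, r4, r4 -> r2=0x00
body[6] add  r1, r0, r1 -> r1=0xff
body[7] sub  r3, r0, r4 -> r3=0x1c
epilogue: pop r3=0xfc, sp=0xd1
epilogue: pop r1=0xf4, sp=0xd2
epilogue: pop r0=0x69, sp=0xd3
r4 is caller-saved -> body value

REG = 0x28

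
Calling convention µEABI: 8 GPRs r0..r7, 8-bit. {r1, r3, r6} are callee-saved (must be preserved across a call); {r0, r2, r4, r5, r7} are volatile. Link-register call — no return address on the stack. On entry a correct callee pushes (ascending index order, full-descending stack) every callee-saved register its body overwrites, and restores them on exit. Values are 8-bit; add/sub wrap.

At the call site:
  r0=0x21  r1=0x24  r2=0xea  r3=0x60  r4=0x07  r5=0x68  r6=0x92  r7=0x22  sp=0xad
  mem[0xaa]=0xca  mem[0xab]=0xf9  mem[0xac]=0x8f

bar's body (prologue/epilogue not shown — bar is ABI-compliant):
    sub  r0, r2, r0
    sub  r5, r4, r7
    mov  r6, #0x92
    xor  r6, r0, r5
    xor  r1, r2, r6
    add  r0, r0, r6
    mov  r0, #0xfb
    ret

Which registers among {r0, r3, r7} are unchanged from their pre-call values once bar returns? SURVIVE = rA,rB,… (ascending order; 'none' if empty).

prologue: push r1 -> mem[0xac]=0x24, sp=0xac
prologue: push r6 -> mem[0xab]=0x92, sp=0xab
body[0] sub  r0, r2, r0 -> r0=0xc9
body[1] sub  r5, r4, r7 -> r5=0xe5
body[2] mov  r6, #0x92 -> r6=0x92
body[3] xor  r6, r0, r5 -> r6=0x2c
body[4] xor  r1, r2, r6 -> r1=0xc6
body[5] add  r0, r0, r6 -> r0=0xf5
body[6] mov  r0, #0xfb -> r0=0xfb
epilogue: pop r6=0x92, sp=0xac
epilogue: pop r1=0x24, sp=0xad
r0: caller-saved, written=True
r3: callee-saved, written=False
r7: caller-saved, written=False

SURVIVE = r3,r7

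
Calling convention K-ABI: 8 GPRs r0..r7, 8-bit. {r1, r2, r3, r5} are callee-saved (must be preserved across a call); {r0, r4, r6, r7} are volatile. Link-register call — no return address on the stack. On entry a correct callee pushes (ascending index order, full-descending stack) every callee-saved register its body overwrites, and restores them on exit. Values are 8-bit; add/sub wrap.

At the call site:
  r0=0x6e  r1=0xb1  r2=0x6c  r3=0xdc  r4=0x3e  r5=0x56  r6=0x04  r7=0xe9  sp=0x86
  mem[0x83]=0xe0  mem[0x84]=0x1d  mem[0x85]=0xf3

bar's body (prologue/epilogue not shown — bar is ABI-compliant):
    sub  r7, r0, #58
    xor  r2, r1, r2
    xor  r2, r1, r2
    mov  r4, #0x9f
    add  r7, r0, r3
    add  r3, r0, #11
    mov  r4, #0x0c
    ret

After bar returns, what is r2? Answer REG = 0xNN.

prologue: push r2 -> mem[0x85]=0x6c, sp=0x85
prologue: push r3 -> mem[0x84]=0xdc, sp=0x84
body[0] sub  r7, r0, #58 -> r7=0x34
body[1] xor  r2, r1, r2 -> r2=0xdd
body[2] xor  r2, r1, r2 -> r2=0x6c
body[3] mov  r4, #0x9f -> r4=0x9f
body[4] add  r7, r0, r3 -> r7=0x4a
body[5] add  r3, r0, #11 -> r3=0x79
body[6] mov  r4, #0x0c -> r4=0x0c
epilogue: pop r3=0xdc, sp=0x85
epilogue: pop r2=0x6c, sp=0x86
r2 is callee-saved -> restored

REG = 0x6c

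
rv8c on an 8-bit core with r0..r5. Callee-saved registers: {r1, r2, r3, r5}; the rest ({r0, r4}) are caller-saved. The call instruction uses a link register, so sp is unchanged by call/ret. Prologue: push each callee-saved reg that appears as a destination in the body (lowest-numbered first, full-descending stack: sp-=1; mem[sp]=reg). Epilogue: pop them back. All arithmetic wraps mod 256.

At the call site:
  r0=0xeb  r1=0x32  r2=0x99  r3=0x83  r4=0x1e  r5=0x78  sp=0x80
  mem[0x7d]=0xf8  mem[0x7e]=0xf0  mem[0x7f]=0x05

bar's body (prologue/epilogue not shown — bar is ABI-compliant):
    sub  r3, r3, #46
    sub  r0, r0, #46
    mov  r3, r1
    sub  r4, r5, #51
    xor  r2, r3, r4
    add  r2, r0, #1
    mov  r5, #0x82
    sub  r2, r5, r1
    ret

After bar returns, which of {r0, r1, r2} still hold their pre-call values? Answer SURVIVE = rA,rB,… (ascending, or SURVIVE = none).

SURVIVE = r1,r2

prologue: push r2 → mem[0x7f]=0x99, sp=0x7f
prologue: push r3 → mem[0x7e]=0x83, sp=0x7e
prologue: push r5 → mem[0x7d]=0x78, sp=0x7d
body[0] sub  r3, r3, #46 → r3=0x55
body[1] sub  r0, r0, #46 → r0=0xbd
body[2] mov  r3, r1 → r3=0x32
body[3] sub  r4, r5, #51 → r4=0x45
body[4] xor  r2, r3, r4 → r2=0x77
body[5] add  r2, r0, #1 → r2=0xbe
body[6] mov  r5, #0x82 → r5=0x82
body[7] sub  r2, r5, r1 → r2=0x50
epilogue: pop r5=0x78, sp=0x7e
epilogue: pop r3=0x83, sp=0x7f
epilogue: pop r2=0x99, sp=0x80
r0: caller-saved, written=True
r1: callee-saved, written=False
r2: callee-saved, written=True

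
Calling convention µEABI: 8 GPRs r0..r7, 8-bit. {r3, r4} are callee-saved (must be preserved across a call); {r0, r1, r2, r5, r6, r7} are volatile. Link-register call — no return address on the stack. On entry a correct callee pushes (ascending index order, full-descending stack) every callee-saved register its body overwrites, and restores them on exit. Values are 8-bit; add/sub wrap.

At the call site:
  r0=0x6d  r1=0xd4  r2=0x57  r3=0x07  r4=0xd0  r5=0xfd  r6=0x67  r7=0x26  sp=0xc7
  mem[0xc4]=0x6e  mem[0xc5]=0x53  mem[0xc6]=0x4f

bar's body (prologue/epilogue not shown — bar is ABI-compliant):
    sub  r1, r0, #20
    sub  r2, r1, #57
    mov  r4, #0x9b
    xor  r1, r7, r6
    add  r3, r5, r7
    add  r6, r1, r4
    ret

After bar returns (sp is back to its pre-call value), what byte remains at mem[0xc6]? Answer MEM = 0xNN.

MEM = 0x07

prologue: push r3 -> mem[0xc6]=0x07, sp=0xc6
prologue: push r4 -> mem[0xc5]=0xd0, sp=0xc5
body[0] sub  r1, r0, #20 -> r1=0x59
body[1] sub  r2, r1, #57 -> r2=0x20
body[2] mov  r4, #0x9b -> r4=0x9b
body[3] xor  r1, r7, r6 -> r1=0x41
body[4] add  r3, r5, r7 -> r3=0x23
body[5] add  r6, r1, r4 -> r6=0xdc
epilogue: pop r4=0xd0, sp=0xc6
epilogue: pop r3=0x07, sp=0xc7
prologue pushed ['r3', 'r4'] at ['0xc6', '0xc5']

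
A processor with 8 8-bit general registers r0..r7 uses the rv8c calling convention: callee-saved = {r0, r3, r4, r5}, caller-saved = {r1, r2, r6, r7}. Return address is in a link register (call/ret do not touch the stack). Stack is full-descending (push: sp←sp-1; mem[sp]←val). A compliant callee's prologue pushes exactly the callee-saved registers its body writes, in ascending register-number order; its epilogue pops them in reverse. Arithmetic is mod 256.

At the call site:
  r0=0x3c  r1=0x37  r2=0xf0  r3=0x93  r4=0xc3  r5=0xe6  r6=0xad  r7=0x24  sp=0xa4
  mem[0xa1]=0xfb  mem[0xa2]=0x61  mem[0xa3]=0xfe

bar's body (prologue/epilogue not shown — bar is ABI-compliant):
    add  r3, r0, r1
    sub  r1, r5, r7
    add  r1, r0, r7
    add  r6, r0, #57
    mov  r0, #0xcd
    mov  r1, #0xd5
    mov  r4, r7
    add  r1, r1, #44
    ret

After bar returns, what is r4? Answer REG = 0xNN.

REG = 0xc3

prologue: push r0 → mem[0xa3]=0x3c, sp=0xa3
prologue: push r3 → mem[0xa2]=0x93, sp=0xa2
prologue: push r4 → mem[0xa1]=0xc3, sp=0xa1
body[0] add  r3, r0, r1 → r3=0x73
body[1] sub  r1, r5, r7 → r1=0xc2
body[2] add  r1, r0, r7 → r1=0x60
body[3] add  r6, r0, #57 → r6=0x75
body[4] mov  r0, #0xcd → r0=0xcd
body[5] mov  r1, #0xd5 → r1=0xd5
body[6] mov  r4, r7 → r4=0x24
body[7] add  r1, r1, #44 → r1=0x01
epilogue: pop r4=0xc3, sp=0xa2
epilogue: pop r3=0x93, sp=0xa3
epilogue: pop r0=0x3c, sp=0xa4
r4 is callee-saved → restored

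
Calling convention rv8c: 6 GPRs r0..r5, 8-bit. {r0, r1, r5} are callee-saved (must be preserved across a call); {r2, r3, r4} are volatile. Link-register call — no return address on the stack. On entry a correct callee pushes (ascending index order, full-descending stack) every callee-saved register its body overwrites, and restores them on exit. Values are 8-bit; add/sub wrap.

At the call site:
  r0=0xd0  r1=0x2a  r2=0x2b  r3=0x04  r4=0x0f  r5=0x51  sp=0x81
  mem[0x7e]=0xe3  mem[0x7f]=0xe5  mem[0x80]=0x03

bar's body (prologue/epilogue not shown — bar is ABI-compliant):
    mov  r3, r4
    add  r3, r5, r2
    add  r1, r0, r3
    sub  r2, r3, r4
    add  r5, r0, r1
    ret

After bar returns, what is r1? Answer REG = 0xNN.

prologue: push r1 → mem[0x80]=0x2a, sp=0x80
prologue: push r5 → mem[0x7f]=0x51, sp=0x7f
body[0] mov  r3, r4 → r3=0x0f
body[1] add  r3, r5, r2 → r3=0x7c
body[2] add  r1, r0, r3 → r1=0x4c
body[3] sub  r2, r3, r4 → r2=0x6d
body[4] add  r5, r0, r1 → r5=0x1c
epilogue: pop r5=0x51, sp=0x80
epilogue: pop r1=0x2a, sp=0x81
r1 is callee-saved → restored

REG = 0x2a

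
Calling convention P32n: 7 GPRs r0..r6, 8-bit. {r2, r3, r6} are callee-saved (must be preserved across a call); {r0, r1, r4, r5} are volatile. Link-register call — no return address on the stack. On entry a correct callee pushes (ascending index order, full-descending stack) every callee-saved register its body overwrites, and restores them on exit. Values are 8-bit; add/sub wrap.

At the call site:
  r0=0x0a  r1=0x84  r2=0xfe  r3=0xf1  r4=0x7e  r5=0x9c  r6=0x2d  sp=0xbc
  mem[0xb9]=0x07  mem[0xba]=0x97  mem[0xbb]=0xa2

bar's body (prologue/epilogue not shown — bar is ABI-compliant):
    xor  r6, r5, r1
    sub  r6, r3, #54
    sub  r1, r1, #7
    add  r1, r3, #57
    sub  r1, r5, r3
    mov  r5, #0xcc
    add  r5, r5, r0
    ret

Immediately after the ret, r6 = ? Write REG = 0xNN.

REG = 0x2d

prologue: push r6 -> mem[0xbb]=0x2d, sp=0xbb
body[0] xor  r6, r5, r1 -> r6=0x18
body[1] sub  r6, r3, #54 -> r6=0xbb
body[2] sub  r1, r1, #7 -> r1=0x7d
body[3] add  r1, r3, #57 -> r1=0x2a
body[4] sub  r1, r5, r3 -> r1=0xab
body[5] mov  r5, #0xcc -> r5=0xcc
body[6] add  r5, r5, r0 -> r5=0xd6
epilogue: pop r6=0x2d, sp=0xbc
r6 is callee-saved -> restored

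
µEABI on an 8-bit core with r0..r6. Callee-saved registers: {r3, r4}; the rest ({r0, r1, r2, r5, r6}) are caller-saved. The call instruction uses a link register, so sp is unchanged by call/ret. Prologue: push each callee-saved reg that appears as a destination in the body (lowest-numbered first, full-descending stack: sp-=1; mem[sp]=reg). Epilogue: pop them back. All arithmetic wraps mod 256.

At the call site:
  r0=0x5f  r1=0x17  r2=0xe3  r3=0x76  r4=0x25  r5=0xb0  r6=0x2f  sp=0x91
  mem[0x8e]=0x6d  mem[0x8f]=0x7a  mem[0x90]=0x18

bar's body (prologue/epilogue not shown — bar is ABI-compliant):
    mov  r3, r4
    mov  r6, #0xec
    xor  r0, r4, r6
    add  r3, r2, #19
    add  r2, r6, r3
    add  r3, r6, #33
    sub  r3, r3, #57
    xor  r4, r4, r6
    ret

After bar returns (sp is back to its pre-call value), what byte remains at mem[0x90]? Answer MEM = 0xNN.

MEM = 0x76

prologue: push r3 -> mem[0x90]=0x76, sp=0x90
prologue: push r4 -> mem[0x8f]=0x25, sp=0x8f
body[0] mov  r3, r4 -> r3=0x25
body[1] mov  r6, #0xec -> r6=0xec
body[2] xor  r0, r4, r6 -> r0=0xc9
body[3] add  r3, r2, #19 -> r3=0xf6
body[4] add  r2, r6, r3 -> r2=0xe2
body[5] add  r3, r6, #33 -> r3=0x0d
body[6] sub  r3, r3, #57 -> r3=0xd4
body[7] xor  r4, r4, r6 -> r4=0xc9
epilogue: pop r4=0x25, sp=0x90
epilogue: pop r3=0x76, sp=0x91
prologue pushed ['r3', 'r4'] at ['0x90', '0x8f']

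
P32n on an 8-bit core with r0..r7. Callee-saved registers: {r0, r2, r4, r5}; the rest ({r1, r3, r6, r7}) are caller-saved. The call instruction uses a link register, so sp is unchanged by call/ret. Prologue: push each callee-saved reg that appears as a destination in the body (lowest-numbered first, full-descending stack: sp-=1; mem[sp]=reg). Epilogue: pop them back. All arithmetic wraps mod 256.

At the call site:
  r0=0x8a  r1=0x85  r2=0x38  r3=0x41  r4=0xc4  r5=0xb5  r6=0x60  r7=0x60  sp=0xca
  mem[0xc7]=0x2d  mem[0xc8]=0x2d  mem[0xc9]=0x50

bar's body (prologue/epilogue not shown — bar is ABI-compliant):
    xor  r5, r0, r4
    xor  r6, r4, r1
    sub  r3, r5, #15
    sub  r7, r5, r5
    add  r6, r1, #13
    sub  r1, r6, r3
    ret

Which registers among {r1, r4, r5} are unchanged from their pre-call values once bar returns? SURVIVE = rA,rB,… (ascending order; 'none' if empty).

SURVIVE = r4,r5

prologue: push r5 -> mem[0xc9]=0xb5, sp=0xc9
body[0] xor  r5, r0, r4 -> r5=0x4e
body[1] xor  r6, r4, r1 -> r6=0x41
body[2] sub  r3, r5, #15 -> r3=0x3f
body[3] sub  r7, r5, r5 -> r7=0x00
body[4] add  r6, r1, #13 -> r6=0x92
body[5] sub  r1, r6, r3 -> r1=0x53
epilogue: pop r5=0xb5, sp=0xca
r1: caller-saved, written=True
r4: callee-saved, written=False
r5: callee-saved, written=True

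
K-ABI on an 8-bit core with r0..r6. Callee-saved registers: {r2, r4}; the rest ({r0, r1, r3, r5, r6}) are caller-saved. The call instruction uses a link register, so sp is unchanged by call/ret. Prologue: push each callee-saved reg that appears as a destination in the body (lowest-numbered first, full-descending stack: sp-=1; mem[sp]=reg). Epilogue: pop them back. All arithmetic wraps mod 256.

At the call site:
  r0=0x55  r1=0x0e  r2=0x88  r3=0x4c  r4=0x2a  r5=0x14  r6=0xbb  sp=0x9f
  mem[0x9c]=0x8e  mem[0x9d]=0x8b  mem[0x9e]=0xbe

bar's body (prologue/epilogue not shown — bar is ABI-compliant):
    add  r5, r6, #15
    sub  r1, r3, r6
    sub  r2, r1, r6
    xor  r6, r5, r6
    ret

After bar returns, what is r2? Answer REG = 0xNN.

prologue: push r2 -> mem[0x9e]=0x88, sp=0x9e
body[0] add  r5, r6, #15 -> r5=0xca
body[1] sub  r1, r3, r6 -> r1=0x91
body[2] sub  r2, r1, r6 -> r2=0xd6
body[3] xor  r6, r5, r6 -> r6=0x71
epilogue: pop r2=0x88, sp=0x9f
r2 is callee-saved -> restored

REG = 0x88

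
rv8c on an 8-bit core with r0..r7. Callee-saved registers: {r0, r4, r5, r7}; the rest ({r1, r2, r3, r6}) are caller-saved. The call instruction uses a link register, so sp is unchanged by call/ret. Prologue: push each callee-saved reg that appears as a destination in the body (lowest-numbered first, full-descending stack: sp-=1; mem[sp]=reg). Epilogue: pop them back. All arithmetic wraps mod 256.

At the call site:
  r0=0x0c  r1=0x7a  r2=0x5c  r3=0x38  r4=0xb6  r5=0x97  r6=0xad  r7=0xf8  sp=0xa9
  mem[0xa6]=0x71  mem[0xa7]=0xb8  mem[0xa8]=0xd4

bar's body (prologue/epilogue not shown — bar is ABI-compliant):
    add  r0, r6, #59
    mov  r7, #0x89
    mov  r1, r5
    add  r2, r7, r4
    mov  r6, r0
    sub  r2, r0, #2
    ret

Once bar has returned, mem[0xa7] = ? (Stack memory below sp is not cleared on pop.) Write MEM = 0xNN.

prologue: push r0 → mem[0xa8]=0x0c, sp=0xa8
prologue: push r7 → mem[0xa7]=0xf8, sp=0xa7
body[0] add  r0, r6, #59 → r0=0xe8
body[1] mov  r7, #0x89 → r7=0x89
body[2] mov  r1, r5 → r1=0x97
body[3] add  r2, r7, r4 → r2=0x3f
body[4] mov  r6, r0 → r6=0xe8
body[5] sub  r2, r0, #2 → r2=0xe6
epilogue: pop r7=0xf8, sp=0xa8
epilogue: pop r0=0x0c, sp=0xa9
prologue pushed ['r0', 'r7'] at ['0xa8', '0xa7']

MEM = 0xf8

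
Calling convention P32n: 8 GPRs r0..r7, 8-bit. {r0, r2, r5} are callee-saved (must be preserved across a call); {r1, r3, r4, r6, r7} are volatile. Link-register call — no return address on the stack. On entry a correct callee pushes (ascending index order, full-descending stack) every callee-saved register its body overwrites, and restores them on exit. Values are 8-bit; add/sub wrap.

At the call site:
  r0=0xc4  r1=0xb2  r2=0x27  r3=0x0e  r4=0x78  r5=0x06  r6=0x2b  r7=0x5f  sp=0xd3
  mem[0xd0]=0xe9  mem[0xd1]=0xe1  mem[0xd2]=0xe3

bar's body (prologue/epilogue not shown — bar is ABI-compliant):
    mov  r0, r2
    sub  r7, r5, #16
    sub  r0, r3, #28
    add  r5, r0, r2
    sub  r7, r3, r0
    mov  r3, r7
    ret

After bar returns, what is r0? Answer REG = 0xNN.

REG = 0xc4

prologue: push r0 -> mem[0xd2]=0xc4, sp=0xd2
prologue: push r5 -> mem[0xd1]=0x06, sp=0xd1
body[0] mov  r0, r2 -> r0=0x27
body[1] sub  r7, r5, #16 -> r7=0xf6
body[2] sub  r0, r3, #28 -> r0=0xf2
body[3] add  r5, r0, r2 -> r5=0x19
body[4] sub  r7, r3, r0 -> r7=0x1c
body[5] mov  r3, r7 -> r3=0x1c
epilogue: pop r5=0x06, sp=0xd2
epilogue: pop r0=0xc4, sp=0xd3
r0 is callee-saved -> restored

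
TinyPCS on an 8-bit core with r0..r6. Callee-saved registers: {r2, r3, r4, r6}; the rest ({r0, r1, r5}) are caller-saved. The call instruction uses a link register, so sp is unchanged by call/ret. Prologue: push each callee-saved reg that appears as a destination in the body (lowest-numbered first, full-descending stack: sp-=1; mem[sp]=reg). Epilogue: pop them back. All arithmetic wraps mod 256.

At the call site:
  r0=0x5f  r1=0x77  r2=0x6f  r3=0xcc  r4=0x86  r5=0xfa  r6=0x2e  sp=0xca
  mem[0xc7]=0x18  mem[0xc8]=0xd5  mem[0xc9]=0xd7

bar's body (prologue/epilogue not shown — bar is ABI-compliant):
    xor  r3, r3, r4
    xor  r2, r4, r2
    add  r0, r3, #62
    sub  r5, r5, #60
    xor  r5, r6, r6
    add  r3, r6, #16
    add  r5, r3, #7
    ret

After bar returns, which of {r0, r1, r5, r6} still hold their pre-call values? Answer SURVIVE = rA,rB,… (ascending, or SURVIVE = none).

SURVIVE = r1,r6

prologue: push r2 -> mem[0xc9]=0x6f, sp=0xc9
prologue: push r3 -> mem[0xc8]=0xcc, sp=0xc8
body[0] xor  r3, r3, r4 -> r3=0x4a
body[1] xor  r2, r4, r2 -> r2=0xe9
body[2] add  r0, r3, #62 -> r0=0x88
body[3] sub  r5, r5, #60 -> r5=0xbe
body[4] xor  r5, r6, r6 -> r5=0x00
body[5] add  r3, r6, #16 -> r3=0x3e
body[6] add  r5, r3, #7 -> r5=0x45
epilogue: pop r3=0xcc, sp=0xc9
epilogue: pop r2=0x6f, sp=0xca
r0: caller-saved, written=True
r1: caller-saved, written=False
r5: caller-saved, written=True
r6: callee-saved, written=False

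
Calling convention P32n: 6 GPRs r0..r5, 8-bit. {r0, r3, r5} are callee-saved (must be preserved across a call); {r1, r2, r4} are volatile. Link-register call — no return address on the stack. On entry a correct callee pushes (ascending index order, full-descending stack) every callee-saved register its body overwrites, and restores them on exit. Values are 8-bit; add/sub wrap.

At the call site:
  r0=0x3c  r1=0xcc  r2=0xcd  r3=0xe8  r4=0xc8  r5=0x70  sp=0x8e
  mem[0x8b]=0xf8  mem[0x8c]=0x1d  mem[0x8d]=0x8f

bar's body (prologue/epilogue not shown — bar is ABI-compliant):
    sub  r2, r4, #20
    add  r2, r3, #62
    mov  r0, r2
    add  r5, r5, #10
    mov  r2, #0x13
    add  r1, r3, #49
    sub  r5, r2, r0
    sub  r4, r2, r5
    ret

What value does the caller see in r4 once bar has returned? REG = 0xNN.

REG = 0x26

prologue: push r0 → mem[0x8d]=0x3c, sp=0x8d
prologue: push r5 → mem[0x8c]=0x70, sp=0x8c
body[0] sub  r2, r4, #20 → r2=0xb4
body[1] add  r2, r3, #62 → r2=0x26
body[2] mov  r0, r2 → r0=0x26
body[3] add  r5, r5, #10 → r5=0x7a
body[4] mov  r2, #0x13 → r2=0x13
body[5] add  r1, r3, #49 → r1=0x19
body[6] sub  r5, r2, r0 → r5=0xed
body[7] sub  r4, r2, r5 → r4=0x26
epilogue: pop r5=0x70, sp=0x8d
epilogue: pop r0=0x3c, sp=0x8e
r4 is caller-saved → body value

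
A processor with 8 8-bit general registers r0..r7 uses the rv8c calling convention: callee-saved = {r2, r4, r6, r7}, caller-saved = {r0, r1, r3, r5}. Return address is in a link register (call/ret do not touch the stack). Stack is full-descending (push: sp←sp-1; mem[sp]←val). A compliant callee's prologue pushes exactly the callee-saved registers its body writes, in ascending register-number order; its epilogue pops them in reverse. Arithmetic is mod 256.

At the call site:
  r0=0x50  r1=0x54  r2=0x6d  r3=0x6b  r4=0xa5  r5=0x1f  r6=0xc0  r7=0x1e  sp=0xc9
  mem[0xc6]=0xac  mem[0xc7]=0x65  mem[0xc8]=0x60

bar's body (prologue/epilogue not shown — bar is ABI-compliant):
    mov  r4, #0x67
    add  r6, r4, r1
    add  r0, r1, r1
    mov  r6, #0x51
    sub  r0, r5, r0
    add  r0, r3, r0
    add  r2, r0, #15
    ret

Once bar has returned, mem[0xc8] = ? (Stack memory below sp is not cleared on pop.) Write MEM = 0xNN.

prologue: push r2 -> mem[0xc8]=0x6d, sp=0xc8
prologue: push r4 -> mem[0xc7]=0xa5, sp=0xc7
prologue: push r6 -> mem[0xc6]=0xc0, sp=0xc6
body[0] mov  r4, #0x67 -> r4=0x67
body[1] add  r6, r4, r1 -> r6=0xbb
body[2] add  r0, r1, r1 -> r0=0xa8
body[3] mov  r6, #0x51 -> r6=0x51
body[4] sub  r0, r5, r0 -> r0=0x77
body[5] add  r0, r3, r0 -> r0=0xe2
body[6] add  r2, r0, #15 -> r2=0xf1
epilogue: pop r6=0xc0, sp=0xc7
epilogue: pop r4=0xa5, sp=0xc8
epilogue: pop r2=0x6d, sp=0xc9
prologue pushed ['r2', 'r4', 'r6'] at ['0xc8', '0xc7', '0xc6']

MEM = 0x6d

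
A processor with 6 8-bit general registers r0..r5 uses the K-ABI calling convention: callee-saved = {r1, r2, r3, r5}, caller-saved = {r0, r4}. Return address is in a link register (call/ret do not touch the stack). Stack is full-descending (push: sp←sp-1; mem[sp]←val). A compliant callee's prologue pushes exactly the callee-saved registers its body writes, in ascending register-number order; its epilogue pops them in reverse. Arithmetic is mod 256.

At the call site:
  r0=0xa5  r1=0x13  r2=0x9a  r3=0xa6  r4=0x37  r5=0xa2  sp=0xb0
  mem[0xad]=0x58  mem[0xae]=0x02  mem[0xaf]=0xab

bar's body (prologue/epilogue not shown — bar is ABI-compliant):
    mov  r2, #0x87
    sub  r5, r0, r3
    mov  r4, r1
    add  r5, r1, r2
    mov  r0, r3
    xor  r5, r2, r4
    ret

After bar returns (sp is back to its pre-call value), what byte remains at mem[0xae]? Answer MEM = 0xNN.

prologue: push r2 → mem[0xaf]=0x9a, sp=0xaf
prologue: push r5 → mem[0xae]=0xa2, sp=0xae
body[0] mov  r2, #0x87 → r2=0x87
body[1] sub  r5, r0, r3 → r5=0xff
body[2] mov  r4, r1 → r4=0x13
body[3] add  r5, r1, r2 → r5=0x9a
body[4] mov  r0, r3 → r0=0xa6
body[5] xor  r5, r2, r4 → r5=0x94
epilogue: pop r5=0xa2, sp=0xaf
epilogue: pop r2=0x9a, sp=0xb0
prologue pushed ['r2', 'r5'] at ['0xaf', '0xae']

MEM = 0xa2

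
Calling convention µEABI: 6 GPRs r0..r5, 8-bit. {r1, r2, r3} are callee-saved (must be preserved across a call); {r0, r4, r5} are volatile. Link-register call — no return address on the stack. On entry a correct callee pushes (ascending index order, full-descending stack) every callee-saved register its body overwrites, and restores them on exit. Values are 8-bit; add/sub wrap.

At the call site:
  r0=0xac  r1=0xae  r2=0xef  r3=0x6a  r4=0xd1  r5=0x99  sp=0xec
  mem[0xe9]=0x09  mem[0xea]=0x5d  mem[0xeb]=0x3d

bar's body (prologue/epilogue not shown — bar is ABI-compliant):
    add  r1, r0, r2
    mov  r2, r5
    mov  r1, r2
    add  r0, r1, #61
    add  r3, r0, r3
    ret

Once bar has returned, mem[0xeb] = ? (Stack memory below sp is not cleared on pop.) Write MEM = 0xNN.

MEM = 0xae

prologue: push r1 → mem[0xeb]=0xae, sp=0xeb
prologue: push r2 → mem[0xea]=0xef, sp=0xea
prologue: push r3 → mem[0xe9]=0x6a, sp=0xe9
body[0] add  r1, r0, r2 → r1=0x9b
body[1] mov  r2, r5 → r2=0x99
body[2] mov  r1, r2 → r1=0x99
body[3] add  r0, r1, #61 → r0=0xd6
body[4] add  r3, r0, r3 → r3=0x40
epilogue: pop r3=0x6a, sp=0xea
epilogue: pop r2=0xef, sp=0xeb
epilogue: pop r1=0xae, sp=0xec
prologue pushed ['r1', 'r2', 'r3'] at ['0xeb', '0xea', '0xe9']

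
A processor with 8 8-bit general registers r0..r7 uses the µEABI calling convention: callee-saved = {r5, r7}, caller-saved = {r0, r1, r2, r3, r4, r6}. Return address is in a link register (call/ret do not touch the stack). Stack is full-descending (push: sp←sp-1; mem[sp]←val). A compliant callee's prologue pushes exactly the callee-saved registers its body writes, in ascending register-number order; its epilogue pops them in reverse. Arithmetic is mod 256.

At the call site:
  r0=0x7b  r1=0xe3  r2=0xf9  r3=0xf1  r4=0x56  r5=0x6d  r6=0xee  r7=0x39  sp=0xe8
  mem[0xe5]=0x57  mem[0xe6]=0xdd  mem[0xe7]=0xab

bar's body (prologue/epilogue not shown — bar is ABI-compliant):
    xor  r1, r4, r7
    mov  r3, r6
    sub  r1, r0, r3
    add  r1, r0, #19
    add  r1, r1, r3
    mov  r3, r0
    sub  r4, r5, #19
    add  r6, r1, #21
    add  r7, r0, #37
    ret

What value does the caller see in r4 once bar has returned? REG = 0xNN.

prologue: push r7 → mem[0xe7]=0x39, sp=0xe7
body[0] xor  r1, r4, r7 → r1=0x6f
body[1] mov  r3, r6 → r3=0xee
body[2] sub  r1, r0, r3 → r1=0x8d
body[3] add  r1, r0, #19 → r1=0x8e
body[4] add  r1, r1, r3 → r1=0x7c
body[5] mov  r3, r0 → r3=0x7b
body[6] sub  r4, r5, #19 → r4=0x5a
body[7] add  r6, r1, #21 → r6=0x91
body[8] add  r7, r0, #37 → r7=0xa0
epilogue: pop r7=0x39, sp=0xe8
r4 is caller-saved → body value

REG = 0x5a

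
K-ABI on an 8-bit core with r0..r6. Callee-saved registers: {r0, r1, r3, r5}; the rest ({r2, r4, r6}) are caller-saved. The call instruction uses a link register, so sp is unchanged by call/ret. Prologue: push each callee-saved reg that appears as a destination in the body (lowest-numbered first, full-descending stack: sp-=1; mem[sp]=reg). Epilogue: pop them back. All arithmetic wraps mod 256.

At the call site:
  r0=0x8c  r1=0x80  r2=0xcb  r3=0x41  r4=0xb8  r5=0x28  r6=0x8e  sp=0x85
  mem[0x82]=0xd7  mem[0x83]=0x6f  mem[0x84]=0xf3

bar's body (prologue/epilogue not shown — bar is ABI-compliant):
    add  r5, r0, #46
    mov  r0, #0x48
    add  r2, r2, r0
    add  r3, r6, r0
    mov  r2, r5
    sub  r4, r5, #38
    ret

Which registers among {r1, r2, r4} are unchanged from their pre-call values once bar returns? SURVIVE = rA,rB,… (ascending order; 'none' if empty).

SURVIVE = r1

prologue: push r0 -> mem[0x84]=0x8c, sp=0x84
prologue: push r3 -> mem[0x83]=0x41, sp=0x83
prologue: push r5 -> mem[0x82]=0x28, sp=0x82
body[0] add  r5, r0, #46 -> r5=0xba
body[1] mov  r0, #0x48 -> r0=0x48
body[2] add  r2, r2, r0 -> r2=0x13
body[3] add  r3, r6, r0 -> r3=0xd6
body[4] mov  r2, r5 -> r2=0xba
body[5] sub  r4, r5, #38 -> r4=0x94
epilogue: pop r5=0x28, sp=0x83
epilogue: pop r3=0x41, sp=0x84
epilogue: pop r0=0x8c, sp=0x85
r1: callee-saved, written=False
r2: caller-saved, written=True
r4: caller-saved, written=True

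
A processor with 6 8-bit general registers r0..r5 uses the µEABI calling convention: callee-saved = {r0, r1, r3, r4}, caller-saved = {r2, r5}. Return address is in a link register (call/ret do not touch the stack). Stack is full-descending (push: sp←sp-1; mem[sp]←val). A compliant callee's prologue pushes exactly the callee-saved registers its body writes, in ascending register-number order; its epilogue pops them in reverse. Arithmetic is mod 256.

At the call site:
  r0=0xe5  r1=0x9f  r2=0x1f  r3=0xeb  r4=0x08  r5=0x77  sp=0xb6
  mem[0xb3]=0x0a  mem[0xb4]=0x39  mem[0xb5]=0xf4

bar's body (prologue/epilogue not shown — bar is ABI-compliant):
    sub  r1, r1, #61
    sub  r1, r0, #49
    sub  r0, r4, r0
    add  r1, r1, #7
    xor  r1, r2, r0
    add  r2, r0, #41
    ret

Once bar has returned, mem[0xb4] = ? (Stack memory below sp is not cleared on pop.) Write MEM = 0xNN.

MEM = 0x9f

prologue: push r0 -> mem[0xb5]=0xe5, sp=0xb5
prologue: push r1 -> mem[0xb4]=0x9f, sp=0xb4
body[0] sub  r1, r1, #61 -> r1=0x62
body[1] sub  r1, r0, #49 -> r1=0xb4
body[2] sub  r0, r4, r0 -> r0=0x23
body[3] add  r1, r1, #7 -> r1=0xbb
body[4] xor  r1, r2, r0 -> r1=0x3c
body[5] add  r2, r0, #41 -> r2=0x4c
epilogue: pop r1=0x9f, sp=0xb5
epilogue: pop r0=0xe5, sp=0xb6
prologue pushed ['r0', 'r1'] at ['0xb5', '0xb4']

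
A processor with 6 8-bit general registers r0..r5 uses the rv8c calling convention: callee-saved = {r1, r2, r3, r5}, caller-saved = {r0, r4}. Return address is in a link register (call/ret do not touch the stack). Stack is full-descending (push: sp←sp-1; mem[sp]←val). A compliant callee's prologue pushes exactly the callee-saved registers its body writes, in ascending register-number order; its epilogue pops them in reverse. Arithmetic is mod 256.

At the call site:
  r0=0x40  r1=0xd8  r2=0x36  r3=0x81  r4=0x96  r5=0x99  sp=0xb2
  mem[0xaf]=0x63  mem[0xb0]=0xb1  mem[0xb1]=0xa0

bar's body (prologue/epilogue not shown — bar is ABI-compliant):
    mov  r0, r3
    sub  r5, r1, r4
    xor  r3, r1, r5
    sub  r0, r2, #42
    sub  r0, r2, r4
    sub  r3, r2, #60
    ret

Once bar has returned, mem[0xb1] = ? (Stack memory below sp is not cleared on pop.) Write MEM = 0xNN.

prologue: push r3 -> mem[0xb1]=0x81, sp=0xb1
prologue: push r5 -> mem[0xb0]=0x99, sp=0xb0
body[0] mov  r0, r3 -> r0=0x81
body[1] sub  r5, r1, r4 -> r5=0x42
body[2] xor  r3, r1, r5 -> r3=0x9a
body[3] sub  r0, r2, #42 -> r0=0x0c
body[4] sub  r0, r2, r4 -> r0=0xa0
body[5] sub  r3, r2, #60 -> r3=0xfa
epilogue: pop r5=0x99, sp=0xb1
epilogue: pop r3=0x81, sp=0xb2
prologue pushed ['r3', 'r5'] at ['0xb1', '0xb0']

MEM = 0x81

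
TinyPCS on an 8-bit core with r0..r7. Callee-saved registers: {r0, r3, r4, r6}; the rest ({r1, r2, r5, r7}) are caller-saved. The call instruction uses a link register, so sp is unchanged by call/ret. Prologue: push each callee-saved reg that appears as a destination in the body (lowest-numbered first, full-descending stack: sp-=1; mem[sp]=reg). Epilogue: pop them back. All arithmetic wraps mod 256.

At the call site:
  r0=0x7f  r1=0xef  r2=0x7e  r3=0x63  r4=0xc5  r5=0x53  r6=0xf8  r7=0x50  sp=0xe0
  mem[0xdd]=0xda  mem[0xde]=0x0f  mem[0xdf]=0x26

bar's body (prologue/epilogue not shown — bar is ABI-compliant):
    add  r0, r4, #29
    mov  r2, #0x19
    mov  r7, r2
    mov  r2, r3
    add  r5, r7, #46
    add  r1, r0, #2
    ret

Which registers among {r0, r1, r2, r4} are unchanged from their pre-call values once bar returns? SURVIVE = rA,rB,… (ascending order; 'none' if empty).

prologue: push r0 → mem[0xdf]=0x7f, sp=0xdf
body[0] add  r0, r4, #29 → r0=0xe2
body[1] mov  r2, #0x19 → r2=0x19
body[2] mov  r7, r2 → r7=0x19
body[3] mov  r2, r3 → r2=0x63
body[4] add  r5, r7, #46 → r5=0x47
body[5] add  r1, r0, #2 → r1=0xe4
epilogue: pop r0=0x7f, sp=0xe0
r0: callee-saved, written=True
r1: caller-saved, written=True
r2: caller-saved, written=True
r4: callee-saved, written=False

SURVIVE = r0,r4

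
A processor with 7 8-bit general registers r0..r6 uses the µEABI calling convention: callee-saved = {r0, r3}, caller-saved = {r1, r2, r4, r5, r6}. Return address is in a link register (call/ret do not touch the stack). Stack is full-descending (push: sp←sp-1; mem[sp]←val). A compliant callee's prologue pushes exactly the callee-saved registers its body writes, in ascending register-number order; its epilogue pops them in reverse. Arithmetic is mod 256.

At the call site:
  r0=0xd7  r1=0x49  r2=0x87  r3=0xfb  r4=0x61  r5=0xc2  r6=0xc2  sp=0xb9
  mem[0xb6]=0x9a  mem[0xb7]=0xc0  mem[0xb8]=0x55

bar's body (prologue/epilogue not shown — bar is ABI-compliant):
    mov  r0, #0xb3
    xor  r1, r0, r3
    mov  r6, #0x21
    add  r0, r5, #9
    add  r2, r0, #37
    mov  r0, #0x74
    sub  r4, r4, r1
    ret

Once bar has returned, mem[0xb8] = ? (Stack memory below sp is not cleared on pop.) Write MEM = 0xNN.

MEM = 0xd7

prologue: push r0 → mem[0xb8]=0xd7, sp=0xb8
body[0] mov  r0, #0xb3 → r0=0xb3
body[1] xor  r1, r0, r3 → r1=0x48
body[2] mov  r6, #0x21 → r6=0x21
body[3] add  r0, r5, #9 → r0=0xcb
body[4] add  r2, r0, #37 → r2=0xf0
body[5] mov  r0, #0x74 → r0=0x74
body[6] sub  r4, r4, r1 → r4=0x19
epilogue: pop r0=0xd7, sp=0xb9
prologue pushed ['r0'] at ['0xb8']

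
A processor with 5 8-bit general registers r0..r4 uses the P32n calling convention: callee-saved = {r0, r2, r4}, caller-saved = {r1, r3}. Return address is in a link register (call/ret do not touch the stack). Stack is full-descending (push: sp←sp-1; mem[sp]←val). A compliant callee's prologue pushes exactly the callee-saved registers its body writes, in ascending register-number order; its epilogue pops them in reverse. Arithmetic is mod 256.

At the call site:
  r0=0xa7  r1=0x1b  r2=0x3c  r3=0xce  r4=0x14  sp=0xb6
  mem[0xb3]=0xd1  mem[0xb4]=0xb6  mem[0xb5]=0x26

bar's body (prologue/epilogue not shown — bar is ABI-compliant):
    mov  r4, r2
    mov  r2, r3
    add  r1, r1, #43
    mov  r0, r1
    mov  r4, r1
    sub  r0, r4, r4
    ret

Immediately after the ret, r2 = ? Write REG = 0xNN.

REG = 0x3c

prologue: push r0 → mem[0xb5]=0xa7, sp=0xb5
prologue: push r2 → mem[0xb4]=0x3c, sp=0xb4
prologue: push r4 → mem[0xb3]=0x14, sp=0xb3
body[0] mov  r4, r2 → r4=0x3c
body[1] mov  r2, r3 → r2=0xce
body[2] add  r1, r1, #43 → r1=0x46
body[3] mov  r0, r1 → r0=0x46
body[4] mov  r4, r1 → r4=0x46
body[5] sub  r0, r4, r4 → r0=0x00
epilogue: pop r4=0x14, sp=0xb4
epilogue: pop r2=0x3c, sp=0xb5
epilogue: pop r0=0xa7, sp=0xb6
r2 is callee-saved → restored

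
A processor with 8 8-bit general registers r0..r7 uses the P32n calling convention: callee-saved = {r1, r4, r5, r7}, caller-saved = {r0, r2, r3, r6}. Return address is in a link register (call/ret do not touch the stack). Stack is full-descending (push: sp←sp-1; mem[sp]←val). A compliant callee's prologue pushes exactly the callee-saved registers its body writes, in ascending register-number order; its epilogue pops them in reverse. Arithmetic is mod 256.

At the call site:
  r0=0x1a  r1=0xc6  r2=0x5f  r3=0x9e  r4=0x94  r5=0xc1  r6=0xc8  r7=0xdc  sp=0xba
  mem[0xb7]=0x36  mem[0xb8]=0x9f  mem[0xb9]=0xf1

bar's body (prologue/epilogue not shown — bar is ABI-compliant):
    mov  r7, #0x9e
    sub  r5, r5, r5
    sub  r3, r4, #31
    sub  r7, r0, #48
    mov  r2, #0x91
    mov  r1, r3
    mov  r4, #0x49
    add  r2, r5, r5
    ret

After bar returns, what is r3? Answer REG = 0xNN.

prologue: push r1 → mem[0xb9]=0xc6, sp=0xb9
prologue: push r4 → mem[0xb8]=0x94, sp=0xb8
prologue: push r5 → mem[0xb7]=0xc1, sp=0xb7
prologue: push r7 → mem[0xb6]=0xdc, sp=0xb6
body[0] mov  r7, #0x9e → r7=0x9e
body[1] sub  r5, r5, r5 → r5=0x00
body[2] sub  r3, r4, #31 → r3=0x75
body[3] sub  r7, r0, #48 → r7=0xea
body[4] mov  r2, #0x91 → r2=0x91
body[5] mov  r1, r3 → r1=0x75
body[6] mov  r4, #0x49 → r4=0x49
body[7] add  r2, r5, r5 → r2=0x00
epilogue: pop r7=0xdc, sp=0xb7
epilogue: pop r5=0xc1, sp=0xb8
epilogue: pop r4=0x94, sp=0xb9
epilogue: pop r1=0xc6, sp=0xba
r3 is caller-saved → body value

REG = 0x75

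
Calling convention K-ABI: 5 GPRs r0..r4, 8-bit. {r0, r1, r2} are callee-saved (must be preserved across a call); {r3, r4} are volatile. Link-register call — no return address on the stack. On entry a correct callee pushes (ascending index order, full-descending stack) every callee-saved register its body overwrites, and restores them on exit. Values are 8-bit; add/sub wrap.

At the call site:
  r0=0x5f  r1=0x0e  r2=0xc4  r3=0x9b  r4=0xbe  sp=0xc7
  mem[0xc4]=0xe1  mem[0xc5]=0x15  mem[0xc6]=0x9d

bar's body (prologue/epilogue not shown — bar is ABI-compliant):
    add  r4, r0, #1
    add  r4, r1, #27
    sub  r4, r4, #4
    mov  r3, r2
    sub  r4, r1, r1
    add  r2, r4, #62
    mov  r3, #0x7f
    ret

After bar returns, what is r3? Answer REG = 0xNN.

REG = 0x7f

prologue: push r2 → mem[0xc6]=0xc4, sp=0xc6
body[0] add  r4, r0, #1 → r4=0x60
body[1] add  r4, r1, #27 → r4=0x29
body[2] sub  r4, r4, #4 → r4=0x25
body[3] mov  r3, r2 → r3=0xc4
body[4] sub  r4, r1, r1 → r4=0x00
body[5] add  r2, r4, #62 → r2=0x3e
body[6] mov  r3, #0x7f → r3=0x7f
epilogue: pop r2=0xc4, sp=0xc7
r3 is caller-saved → body value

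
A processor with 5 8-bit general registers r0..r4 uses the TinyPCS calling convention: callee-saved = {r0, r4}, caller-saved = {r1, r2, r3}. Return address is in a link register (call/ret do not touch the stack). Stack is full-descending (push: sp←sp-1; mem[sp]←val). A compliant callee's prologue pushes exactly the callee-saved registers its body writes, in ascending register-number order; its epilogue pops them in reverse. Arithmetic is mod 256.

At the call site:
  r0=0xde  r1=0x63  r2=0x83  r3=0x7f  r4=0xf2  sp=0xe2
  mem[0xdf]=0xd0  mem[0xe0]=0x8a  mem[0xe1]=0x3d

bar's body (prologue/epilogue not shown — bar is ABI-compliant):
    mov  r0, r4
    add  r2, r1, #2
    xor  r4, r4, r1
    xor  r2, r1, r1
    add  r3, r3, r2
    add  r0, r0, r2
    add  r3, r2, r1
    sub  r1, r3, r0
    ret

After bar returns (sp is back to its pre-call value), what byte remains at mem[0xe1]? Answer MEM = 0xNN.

prologue: push r0 → mem[0xe1]=0xde, sp=0xe1
prologue: push r4 → mem[0xe0]=0xf2, sp=0xe0
body[0] mov  r0, r4 → r0=0xf2
body[1] add  r2, r1, #2 → r2=0x65
body[2] xor  r4, r4, r1 → r4=0x91
body[3] xor  r2, r1, r1 → r2=0x00
body[4] add  r3, r3, r2 → r3=0x7f
body[5] add  r0, r0, r2 → r0=0xf2
body[6] add  r3, r2, r1 → r3=0x63
body[7] sub  r1, r3, r0 → r1=0x71
epilogue: pop r4=0xf2, sp=0xe1
epilogue: pop r0=0xde, sp=0xe2
prologue pushed ['r0', 'r4'] at ['0xe1', '0xe0']

MEM = 0xde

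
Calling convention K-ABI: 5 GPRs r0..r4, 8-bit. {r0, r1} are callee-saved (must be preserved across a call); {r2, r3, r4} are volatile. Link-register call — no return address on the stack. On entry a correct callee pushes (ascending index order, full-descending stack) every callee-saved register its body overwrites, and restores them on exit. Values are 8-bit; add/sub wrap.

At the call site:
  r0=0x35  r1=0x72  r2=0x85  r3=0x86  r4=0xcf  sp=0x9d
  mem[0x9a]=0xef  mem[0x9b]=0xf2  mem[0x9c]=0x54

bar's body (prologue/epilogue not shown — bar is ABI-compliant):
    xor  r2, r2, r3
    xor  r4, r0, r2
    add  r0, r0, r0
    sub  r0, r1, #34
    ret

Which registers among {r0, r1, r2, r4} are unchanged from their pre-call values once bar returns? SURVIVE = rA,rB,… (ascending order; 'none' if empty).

prologue: push r0 -> mem[0x9c]=0x35, sp=0x9c
body[0] xor  r2, r2, r3 -> r2=0x03
body[1] xor  r4, r0, r2 -> r4=0x36
body[2] add  r0, r0, r0 -> r0=0x6a
body[3] sub  r0, r1, #34 -> r0=0x50
epilogue: pop r0=0x35, sp=0x9d
r0: callee-saved, written=True
r1: callee-saved, written=False
r2: caller-saved, written=True
r4: caller-saved, written=True

SURVIVE = r0,r1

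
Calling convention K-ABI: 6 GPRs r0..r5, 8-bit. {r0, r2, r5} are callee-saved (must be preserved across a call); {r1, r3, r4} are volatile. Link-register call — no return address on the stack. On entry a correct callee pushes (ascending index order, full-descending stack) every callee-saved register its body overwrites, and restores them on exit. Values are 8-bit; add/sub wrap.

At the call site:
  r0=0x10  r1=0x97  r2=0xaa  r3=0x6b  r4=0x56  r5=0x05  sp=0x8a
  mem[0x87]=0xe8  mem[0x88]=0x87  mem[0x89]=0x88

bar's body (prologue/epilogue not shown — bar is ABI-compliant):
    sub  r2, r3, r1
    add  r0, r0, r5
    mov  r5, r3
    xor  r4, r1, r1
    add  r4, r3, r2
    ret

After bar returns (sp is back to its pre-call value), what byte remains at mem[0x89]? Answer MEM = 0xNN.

prologue: push r0 → mem[0x89]=0x10, sp=0x89
prologue: push r2 → mem[0x88]=0xaa, sp=0x88
prologue: push r5 → mem[0x87]=0x05, sp=0x87
body[0] sub  r2, r3, r1 → r2=0xd4
body[1] add  r0, r0, r5 → r0=0x15
body[2] mov  r5, r3 → r5=0x6b
body[3] xor  r4, r1, r1 → r4=0x00
body[4] add  r4, r3, r2 → r4=0x3f
epilogue: pop r5=0x05, sp=0x88
epilogue: pop r2=0xaa, sp=0x89
epilogue: pop r0=0x10, sp=0x8a
prologue pushed ['r0', 'r2', 'r5'] at ['0x89', '0x88', '0x87']

MEM = 0x10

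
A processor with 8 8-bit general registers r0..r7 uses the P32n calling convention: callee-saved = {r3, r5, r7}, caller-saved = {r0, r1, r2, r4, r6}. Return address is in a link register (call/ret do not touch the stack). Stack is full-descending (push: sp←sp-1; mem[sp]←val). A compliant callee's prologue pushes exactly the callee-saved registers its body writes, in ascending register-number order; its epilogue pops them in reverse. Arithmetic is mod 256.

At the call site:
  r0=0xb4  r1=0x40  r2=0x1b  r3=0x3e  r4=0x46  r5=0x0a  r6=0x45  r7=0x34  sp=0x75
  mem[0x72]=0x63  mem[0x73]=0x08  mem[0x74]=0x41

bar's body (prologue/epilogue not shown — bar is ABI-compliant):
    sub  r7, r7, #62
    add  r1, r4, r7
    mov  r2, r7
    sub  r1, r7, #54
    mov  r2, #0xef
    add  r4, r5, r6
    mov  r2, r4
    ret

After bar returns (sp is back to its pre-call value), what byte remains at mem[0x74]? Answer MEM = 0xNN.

prologue: push r7 → mem[0x74]=0x34, sp=0x74
body[0] sub  r7, r7, #62 → r7=0xf6
body[1] add  r1, r4, r7 → r1=0x3c
body[2] mov  r2, r7 → r2=0xf6
body[3] sub  r1, r7, #54 → r1=0xc0
body[4] mov  r2, #0xef → r2=0xef
body[5] add  r4, r5, r6 → r4=0x4f
body[6] mov  r2, r4 → r2=0x4f
epilogue: pop r7=0x34, sp=0x75
prologue pushed ['r7'] at ['0x74']

MEM = 0x34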